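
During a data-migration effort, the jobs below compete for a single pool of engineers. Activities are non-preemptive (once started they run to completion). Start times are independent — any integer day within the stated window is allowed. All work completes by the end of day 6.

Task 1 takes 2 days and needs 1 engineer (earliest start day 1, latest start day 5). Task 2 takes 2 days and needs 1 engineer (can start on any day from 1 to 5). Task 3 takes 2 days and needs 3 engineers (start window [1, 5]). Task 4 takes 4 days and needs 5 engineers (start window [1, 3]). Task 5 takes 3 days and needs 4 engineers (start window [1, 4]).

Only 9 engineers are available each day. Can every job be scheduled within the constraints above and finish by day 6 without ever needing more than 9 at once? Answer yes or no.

Schedule Task 1@1, Task 2@1, Task 3@1, Task 4@3, Task 5@1: d1:9  d2:9  d3:9  d4:5  d5:5  d6:5 — peak 9 ≤ 9.

yes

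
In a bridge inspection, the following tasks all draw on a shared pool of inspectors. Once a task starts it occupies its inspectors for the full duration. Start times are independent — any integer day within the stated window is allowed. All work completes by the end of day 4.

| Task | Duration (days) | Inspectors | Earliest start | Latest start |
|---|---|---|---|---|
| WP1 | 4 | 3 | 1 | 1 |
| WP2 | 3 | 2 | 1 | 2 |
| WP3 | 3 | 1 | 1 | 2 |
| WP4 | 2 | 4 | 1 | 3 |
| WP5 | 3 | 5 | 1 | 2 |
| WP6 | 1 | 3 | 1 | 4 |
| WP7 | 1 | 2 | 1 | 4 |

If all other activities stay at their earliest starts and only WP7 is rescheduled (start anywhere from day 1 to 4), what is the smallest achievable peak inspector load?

WP7@1: d1:20  d2:15  d3:11  d4:3 → peak 20
WP7@2: d1:18  d2:17  d3:11  d4:3 → peak 18
WP7@3: d1:18  d2:15  d3:13  d4:3 → peak 18
WP7@4: d1:18  d2:15  d3:11  d4:5 → peak 18
Best is WP7@2, peak 18.

18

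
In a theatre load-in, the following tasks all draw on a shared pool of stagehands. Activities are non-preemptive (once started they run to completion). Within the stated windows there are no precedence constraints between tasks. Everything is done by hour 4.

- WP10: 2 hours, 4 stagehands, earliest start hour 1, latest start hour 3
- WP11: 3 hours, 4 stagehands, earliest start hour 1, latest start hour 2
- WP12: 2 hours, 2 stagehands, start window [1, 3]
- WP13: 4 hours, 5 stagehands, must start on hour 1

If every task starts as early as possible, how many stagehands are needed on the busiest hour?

Early-start schedule: WP10@1, WP11@1, WP12@1, WP13@1.
Load per hour: hour 1: 15, hour 2: 15, hour 3: 9, hour 4: 5.
Peak is 15.

15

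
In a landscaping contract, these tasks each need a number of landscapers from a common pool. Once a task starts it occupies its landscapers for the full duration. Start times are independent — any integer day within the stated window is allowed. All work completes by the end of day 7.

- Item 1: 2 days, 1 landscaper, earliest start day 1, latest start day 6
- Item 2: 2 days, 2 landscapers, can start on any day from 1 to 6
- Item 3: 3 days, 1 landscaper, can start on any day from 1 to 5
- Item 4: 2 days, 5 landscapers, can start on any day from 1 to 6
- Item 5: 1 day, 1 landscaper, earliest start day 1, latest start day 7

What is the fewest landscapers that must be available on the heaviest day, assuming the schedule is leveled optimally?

Early-start (Item 1@1, Item 2@1, Item 3@1, Item 4@1, Item 5@1) gives peak 10: d1:10  d2:9  d3:1  d4:0  d5:0  d6:0  d7:0.
Shift Item 4→4.
Schedule Item 1@1, Item 2@1, Item 3@1, Item 4@4, Item 5@1: d1:5  d2:4  d3:1  d4:5  d5:5  d6:0  d7:0 — peak 5.

5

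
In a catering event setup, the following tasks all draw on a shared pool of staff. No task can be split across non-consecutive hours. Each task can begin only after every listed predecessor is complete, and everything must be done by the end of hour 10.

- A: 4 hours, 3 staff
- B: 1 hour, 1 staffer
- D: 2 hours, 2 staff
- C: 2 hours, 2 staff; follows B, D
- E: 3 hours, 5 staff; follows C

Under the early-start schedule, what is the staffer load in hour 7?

5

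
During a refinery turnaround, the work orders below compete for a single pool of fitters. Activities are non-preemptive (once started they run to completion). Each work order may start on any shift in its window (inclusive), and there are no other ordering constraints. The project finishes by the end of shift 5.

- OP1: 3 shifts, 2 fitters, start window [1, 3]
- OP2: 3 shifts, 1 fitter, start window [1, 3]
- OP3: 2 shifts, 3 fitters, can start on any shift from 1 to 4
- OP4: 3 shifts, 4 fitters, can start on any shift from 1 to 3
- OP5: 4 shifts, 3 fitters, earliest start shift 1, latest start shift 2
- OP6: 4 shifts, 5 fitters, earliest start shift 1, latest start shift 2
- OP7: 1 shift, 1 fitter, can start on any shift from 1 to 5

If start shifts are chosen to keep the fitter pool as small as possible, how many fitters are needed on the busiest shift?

15

Early-start (OP1@1, OP2@1, OP3@1, OP4@1, OP5@1, OP6@1, OP7@1) gives peak 19: s1:19  s2:18  s3:15  s4:8  s5:0.
Shift OP4→3.
Schedule OP1@1, OP2@1, OP3@1, OP4@3, OP5@1, OP6@1, OP7@1: s1:15  s2:14  s3:15  s4:12  s5:4 — peak 15.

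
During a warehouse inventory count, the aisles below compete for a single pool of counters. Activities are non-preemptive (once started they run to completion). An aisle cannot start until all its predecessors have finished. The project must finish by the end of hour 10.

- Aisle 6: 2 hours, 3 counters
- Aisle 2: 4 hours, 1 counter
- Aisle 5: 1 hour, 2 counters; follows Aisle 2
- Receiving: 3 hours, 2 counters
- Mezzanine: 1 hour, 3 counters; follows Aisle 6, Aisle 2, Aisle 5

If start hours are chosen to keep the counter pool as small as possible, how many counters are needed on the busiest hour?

3

Early-start (Aisle 6@1, Aisle 2@1, Aisle 5@5, Receiving@1, Mezzanine@6) gives peak 6: h1:6  h2:6  h3:3  h4:1  h5:2  h6:3  h7:0  h8:0  h9:0  h10:0.
Shift Aisle 2→3, Aisle 5→7, Receiving→3, Mezzanine→8.
Schedule Aisle 6@1, Aisle 2@3, Aisle 5@7, Receiving@3, Mezzanine@8: h1:3  h2:3  h3:3  h4:3  h5:3  h6:1  h7:2  h8:3  h9:0  h10:0 — peak 3.
Total counter-hours = 21 over 10 hours ⇒ peak ≥ ⌈21/10⌉ = 3, so 3 is optimal.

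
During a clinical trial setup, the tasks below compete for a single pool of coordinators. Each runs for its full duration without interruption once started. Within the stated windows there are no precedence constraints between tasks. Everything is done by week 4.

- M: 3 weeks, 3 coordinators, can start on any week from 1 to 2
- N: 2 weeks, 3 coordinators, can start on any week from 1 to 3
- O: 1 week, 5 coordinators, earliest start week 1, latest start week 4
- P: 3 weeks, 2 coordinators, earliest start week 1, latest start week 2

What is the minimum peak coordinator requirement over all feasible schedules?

Early-start (M@1, N@1, O@1, P@1) gives peak 13: w1:13  w2:8  w3:5  w4:0.
Shift O→4.
Schedule M@1, N@1, O@4, P@1: w1:8  w2:8  w3:5  w4:5 — peak 8.

8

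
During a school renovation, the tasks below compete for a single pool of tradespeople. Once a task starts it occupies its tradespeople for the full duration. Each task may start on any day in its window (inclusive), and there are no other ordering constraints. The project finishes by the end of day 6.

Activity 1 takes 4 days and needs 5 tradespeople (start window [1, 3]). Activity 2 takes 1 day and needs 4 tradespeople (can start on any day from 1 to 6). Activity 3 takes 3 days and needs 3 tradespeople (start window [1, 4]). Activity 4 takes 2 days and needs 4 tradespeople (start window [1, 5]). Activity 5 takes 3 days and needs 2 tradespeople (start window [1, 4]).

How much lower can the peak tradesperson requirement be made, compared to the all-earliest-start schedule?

Early-start peak: d1:18  d2:14  d3:10  d4:5  d5:0  d6:0 ⇒ 18.
Leveled (Activity 1@1, Activity 2@1, Activity 3@2, Activity 4@5, Activity 5@2): d1:9  d2:10  d3:10  d4:10  d5:4  d6:4 ⇒ 10.
Reduction 18 − 10 = 8.

8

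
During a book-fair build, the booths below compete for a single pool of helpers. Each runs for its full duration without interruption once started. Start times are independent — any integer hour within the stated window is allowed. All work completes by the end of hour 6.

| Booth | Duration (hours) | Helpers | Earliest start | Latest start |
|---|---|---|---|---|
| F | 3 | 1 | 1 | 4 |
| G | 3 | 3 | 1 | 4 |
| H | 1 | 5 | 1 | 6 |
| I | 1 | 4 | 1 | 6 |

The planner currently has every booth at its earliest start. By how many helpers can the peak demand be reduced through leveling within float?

Early-start peak: h1:13  h2:4  h3:4  h4:0  h5:0  h6:0 ⇒ 13.
Leveled (F@1, G@1, H@4, I@5): h1:4  h2:4  h3:4  h4:5  h5:4  h6:0 ⇒ 5.
Reduction 13 − 5 = 8.

8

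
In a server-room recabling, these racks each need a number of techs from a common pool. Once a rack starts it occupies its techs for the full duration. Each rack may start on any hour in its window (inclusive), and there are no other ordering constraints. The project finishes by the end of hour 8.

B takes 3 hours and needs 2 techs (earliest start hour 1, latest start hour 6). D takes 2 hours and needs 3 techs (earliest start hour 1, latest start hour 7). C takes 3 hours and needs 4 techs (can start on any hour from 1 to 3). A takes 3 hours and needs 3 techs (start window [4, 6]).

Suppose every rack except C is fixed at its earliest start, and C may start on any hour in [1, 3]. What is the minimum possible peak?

7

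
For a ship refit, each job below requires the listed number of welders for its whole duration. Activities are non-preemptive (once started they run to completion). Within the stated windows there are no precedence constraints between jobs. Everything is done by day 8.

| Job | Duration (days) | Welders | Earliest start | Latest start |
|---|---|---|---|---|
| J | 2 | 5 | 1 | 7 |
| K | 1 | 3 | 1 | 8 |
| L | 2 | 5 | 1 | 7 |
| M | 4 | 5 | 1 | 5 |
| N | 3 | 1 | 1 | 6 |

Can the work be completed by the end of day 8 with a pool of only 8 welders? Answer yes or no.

yes

Schedule J@1, K@1, L@3, M@5, N@2: d1:8  d2:6  d3:6  d4:6  d5:5  d6:5  d7:5  d8:5 — peak 8 ≤ 8.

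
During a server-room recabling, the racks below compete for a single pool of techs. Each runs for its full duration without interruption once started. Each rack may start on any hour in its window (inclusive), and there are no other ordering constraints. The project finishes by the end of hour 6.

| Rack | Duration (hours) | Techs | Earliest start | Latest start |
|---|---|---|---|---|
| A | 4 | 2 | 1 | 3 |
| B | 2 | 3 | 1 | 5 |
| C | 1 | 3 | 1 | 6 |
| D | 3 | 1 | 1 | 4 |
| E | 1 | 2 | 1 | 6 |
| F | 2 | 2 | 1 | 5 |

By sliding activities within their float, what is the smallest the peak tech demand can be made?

5

Early-start (A@1, B@1, C@1, D@1, E@1, F@1) gives peak 13: h1:13  h2:8  h3:3  h4:2  h5:0  h6:0.
Shift C→3, D→4, E→4, F→5.
Schedule A@1, B@1, C@3, D@4, E@4, F@5: h1:5  h2:5  h3:5  h4:5  h5:3  h6:3 — peak 5.
Total tech-hours = 26 over 6 hours ⇒ peak ≥ ⌈26/6⌉ = 5, so 5 is optimal.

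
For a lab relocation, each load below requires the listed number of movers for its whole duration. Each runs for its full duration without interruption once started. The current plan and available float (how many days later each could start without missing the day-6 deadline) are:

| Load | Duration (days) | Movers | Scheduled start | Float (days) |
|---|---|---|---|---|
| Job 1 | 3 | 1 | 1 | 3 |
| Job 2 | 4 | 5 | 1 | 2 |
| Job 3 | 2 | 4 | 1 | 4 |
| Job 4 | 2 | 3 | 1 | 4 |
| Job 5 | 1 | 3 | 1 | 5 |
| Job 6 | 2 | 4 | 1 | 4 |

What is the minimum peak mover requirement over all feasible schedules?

Early-start (Job 1@1, Job 2@1, Job 3@1, Job 4@1, Job 5@1, Job 6@1) gives peak 20: d1:20  d2:17  d3:6  d4:5  d5:0  d6:0.
Shift Job 3→4, Job 5→3, Job 6→5.
Schedule Job 1@1, Job 2@1, Job 3@4, Job 4@1, Job 5@3, Job 6@5: d1:9  d2:9  d3:9  d4:9  d5:8  d6:4 — peak 9.

9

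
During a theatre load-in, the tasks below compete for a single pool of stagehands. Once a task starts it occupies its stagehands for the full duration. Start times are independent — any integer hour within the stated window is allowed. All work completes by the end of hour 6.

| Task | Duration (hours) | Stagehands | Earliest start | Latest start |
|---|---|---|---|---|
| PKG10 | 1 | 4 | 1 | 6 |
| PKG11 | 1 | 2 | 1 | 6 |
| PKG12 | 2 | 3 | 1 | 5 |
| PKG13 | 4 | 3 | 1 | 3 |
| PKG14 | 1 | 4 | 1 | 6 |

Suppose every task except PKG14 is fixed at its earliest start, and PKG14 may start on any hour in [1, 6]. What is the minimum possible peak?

12

PKG14@1: h1:16  h2:6  h3:3  h4:3  h5:0  h6:0 → peak 16
PKG14@2: h1:12  h2:10  h3:3  h4:3  h5:0  h6:0 → peak 12
PKG14@3: h1:12  h2:6  h3:7  h4:3  h5:0  h6:0 → peak 12
PKG14@4: h1:12  h2:6  h3:3  h4:7  h5:0  h6:0 → peak 12
PKG14@5: h1:12  h2:6  h3:3  h4:3  h5:4  h6:0 → peak 12
PKG14@6: h1:12  h2:6  h3:3  h4:3  h5:0  h6:4 → peak 12
Best is PKG14@2, peak 12.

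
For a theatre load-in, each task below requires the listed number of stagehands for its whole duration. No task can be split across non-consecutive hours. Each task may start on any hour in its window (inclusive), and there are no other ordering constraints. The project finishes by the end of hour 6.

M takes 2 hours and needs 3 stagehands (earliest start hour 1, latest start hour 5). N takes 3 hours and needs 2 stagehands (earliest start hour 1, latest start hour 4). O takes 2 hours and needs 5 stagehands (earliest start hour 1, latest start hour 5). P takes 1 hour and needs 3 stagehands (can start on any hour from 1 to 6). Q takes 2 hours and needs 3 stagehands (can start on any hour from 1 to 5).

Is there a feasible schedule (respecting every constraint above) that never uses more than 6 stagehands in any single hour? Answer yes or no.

yes

Schedule M@1, N@1, O@5, P@4, Q@3: h1:5  h2:5  h3:5  h4:6  h5:5  h6:5 — peak 6 ≤ 6.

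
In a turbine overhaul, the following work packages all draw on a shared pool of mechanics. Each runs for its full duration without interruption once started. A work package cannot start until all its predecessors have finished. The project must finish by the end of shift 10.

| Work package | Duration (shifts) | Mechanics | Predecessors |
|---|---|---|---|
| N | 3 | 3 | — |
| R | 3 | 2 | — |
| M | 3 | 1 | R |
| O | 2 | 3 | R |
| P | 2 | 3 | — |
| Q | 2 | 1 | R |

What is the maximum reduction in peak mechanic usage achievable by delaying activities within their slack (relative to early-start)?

Early-start peak: s1:8  s2:8  s3:5  s4:5  s5:5  s6:1  s7:0  s8:0  s9:0  s10:0 ⇒ 8.
Leveled (N@4, R@1, M@4, O@7, P@9, Q@7): s1:2  s2:2  s3:2  s4:4  s5:4  s6:4  s7:4  s8:4  s9:3  s10:3 ⇒ 4.
Reduction 8 − 4 = 4.

4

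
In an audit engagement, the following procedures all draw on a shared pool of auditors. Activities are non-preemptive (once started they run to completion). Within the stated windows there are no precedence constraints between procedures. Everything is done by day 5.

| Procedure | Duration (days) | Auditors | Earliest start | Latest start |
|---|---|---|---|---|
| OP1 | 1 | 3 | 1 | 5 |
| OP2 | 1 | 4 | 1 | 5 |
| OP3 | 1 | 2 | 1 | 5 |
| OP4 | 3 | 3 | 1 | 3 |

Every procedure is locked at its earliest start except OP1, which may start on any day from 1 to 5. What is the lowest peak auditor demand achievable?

9

OP1@1: d1:12  d2:3  d3:3  d4:0  d5:0 → peak 12
OP1@2: d1:9  d2:6  d3:3  d4:0  d5:0 → peak 9
OP1@3: d1:9  d2:3  d3:6  d4:0  d5:0 → peak 9
OP1@4: d1:9  d2:3  d3:3  d4:3  d5:0 → peak 9
OP1@5: d1:9  d2:3  d3:3  d4:0  d5:3 → peak 9
Best is OP1@2, peak 9.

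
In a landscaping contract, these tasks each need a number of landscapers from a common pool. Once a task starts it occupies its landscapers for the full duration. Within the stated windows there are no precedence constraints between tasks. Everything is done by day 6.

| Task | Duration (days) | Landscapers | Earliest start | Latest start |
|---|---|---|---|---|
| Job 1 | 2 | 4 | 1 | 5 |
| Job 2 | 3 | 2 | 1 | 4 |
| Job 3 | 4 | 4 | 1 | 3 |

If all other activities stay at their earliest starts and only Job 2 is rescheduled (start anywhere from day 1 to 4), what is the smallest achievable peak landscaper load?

8

Job 2@1: d1:10  d2:10  d3:6  d4:4  d5:0  d6:0 → peak 10
Job 2@2: d1:8  d2:10  d3:6  d4:6  d5:0  d6:0 → peak 10
Job 2@3: d1:8  d2:8  d3:6  d4:6  d5:2  d6:0 → peak 8
Job 2@4: d1:8  d2:8  d3:4  d4:6  d5:2  d6:2 → peak 8
Best is Job 2@3, peak 8.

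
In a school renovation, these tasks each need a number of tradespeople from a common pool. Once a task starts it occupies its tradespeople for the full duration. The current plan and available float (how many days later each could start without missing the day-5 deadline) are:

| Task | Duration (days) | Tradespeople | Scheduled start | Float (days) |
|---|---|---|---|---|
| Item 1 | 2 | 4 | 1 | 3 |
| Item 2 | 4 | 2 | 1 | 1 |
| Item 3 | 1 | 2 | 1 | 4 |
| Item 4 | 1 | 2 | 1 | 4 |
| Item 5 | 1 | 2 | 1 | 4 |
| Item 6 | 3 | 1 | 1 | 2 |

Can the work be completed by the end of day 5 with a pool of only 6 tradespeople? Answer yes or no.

yes

Schedule Item 1@1, Item 2@1, Item 3@3, Item 4@4, Item 5@5, Item 6@3: d1:6  d2:6  d3:5  d4:5  d5:3 — peak 6 ≤ 6.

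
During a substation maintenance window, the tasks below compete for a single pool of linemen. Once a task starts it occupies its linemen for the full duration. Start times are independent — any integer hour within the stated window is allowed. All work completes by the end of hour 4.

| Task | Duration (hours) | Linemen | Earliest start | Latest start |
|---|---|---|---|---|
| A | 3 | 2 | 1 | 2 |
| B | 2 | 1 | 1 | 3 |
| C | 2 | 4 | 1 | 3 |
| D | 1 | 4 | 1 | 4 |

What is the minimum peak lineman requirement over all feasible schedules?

Early-start (A@1, B@1, C@1, D@1) gives peak 11: h1:11  h2:7  h3:2  h4:0.
Shift B→3, D→4.
Schedule A@1, B@3, C@1, D@4: h1:6  h2:6  h3:3  h4:5 — peak 6.

6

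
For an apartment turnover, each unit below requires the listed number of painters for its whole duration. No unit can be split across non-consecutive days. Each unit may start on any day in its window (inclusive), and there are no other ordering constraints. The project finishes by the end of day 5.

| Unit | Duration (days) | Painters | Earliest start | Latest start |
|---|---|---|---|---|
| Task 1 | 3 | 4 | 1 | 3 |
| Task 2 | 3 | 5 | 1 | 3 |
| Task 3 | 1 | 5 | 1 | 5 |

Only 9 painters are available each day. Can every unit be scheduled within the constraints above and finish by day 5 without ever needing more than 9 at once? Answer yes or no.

Schedule Task 1@1, Task 2@1, Task 3@4: d1:9  d2:9  d3:9  d4:5  d5:0 — peak 9 ≤ 9.

yes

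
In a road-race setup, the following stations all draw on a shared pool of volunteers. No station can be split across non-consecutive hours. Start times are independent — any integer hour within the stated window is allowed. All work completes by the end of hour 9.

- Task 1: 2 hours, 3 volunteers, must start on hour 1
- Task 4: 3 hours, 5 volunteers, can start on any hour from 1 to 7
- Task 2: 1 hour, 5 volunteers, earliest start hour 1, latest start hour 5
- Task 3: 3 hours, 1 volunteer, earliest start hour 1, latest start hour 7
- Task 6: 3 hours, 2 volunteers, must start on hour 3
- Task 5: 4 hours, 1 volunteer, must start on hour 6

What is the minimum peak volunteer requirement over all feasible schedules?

Early-start (Task 1@1, Task 4@1, Task 2@1, Task 3@1, Task 6@3, Task 5@6) gives peak 14: h1:14  h2:9  h3:8  h4:2  h5:2  h6:1  h7:1  h8:1  h9:1.
Shift Task 4→4, Task 2→3, Task 3→6.
Schedule Task 1@1, Task 4@4, Task 2@3, Task 3@6, Task 6@3, Task 5@6: h1:3  h2:3  h3:7  h4:7  h5:7  h6:7  h7:2  h8:2  h9:1 — peak 7.

7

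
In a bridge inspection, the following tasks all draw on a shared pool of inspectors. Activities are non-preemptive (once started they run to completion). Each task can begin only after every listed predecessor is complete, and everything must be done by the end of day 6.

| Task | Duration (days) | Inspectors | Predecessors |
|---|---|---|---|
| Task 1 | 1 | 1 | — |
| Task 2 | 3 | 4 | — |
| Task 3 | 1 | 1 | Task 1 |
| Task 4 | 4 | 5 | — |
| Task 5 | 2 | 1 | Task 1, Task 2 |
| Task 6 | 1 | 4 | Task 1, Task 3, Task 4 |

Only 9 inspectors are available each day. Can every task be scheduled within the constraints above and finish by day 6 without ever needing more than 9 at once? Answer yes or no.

yes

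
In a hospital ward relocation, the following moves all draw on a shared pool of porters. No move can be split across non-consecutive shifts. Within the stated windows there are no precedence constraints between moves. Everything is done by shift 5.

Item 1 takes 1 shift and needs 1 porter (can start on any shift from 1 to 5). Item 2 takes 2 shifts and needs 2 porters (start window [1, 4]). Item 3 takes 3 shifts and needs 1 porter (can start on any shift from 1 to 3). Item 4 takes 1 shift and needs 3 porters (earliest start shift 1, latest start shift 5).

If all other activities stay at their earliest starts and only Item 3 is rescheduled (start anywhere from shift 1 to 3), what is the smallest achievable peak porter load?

6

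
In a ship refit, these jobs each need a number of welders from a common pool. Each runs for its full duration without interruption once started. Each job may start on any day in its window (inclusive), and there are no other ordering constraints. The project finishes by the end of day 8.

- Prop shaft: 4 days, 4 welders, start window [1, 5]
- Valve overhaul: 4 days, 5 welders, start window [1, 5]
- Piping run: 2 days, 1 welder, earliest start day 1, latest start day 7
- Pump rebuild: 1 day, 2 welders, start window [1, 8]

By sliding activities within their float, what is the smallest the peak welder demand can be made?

6

Early-start (Prop shaft@1, Valve overhaul@1, Piping run@1, Pump rebuild@1) gives peak 12: d1:12  d2:10  d3:9  d4:9  d5:0  d6:0  d7:0  d8:0.
Shift Valve overhaul→5, Pump rebuild→3.
Schedule Prop shaft@1, Valve overhaul@5, Piping run@1, Pump rebuild@3: d1:5  d2:5  d3:6  d4:4  d5:5  d6:5  d7:5  d8:5 — peak 6.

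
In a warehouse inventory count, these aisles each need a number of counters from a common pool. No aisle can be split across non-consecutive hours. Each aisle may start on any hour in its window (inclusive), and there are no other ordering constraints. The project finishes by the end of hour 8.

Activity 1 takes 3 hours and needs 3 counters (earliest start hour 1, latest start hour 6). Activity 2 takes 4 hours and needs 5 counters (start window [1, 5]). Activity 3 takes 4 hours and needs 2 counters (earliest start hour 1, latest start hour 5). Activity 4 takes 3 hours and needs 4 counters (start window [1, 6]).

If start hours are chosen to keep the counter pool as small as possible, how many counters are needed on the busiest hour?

Early-start (Activity 1@1, Activity 2@1, Activity 3@1, Activity 4@1) gives peak 14: h1:14  h2:14  h3:14  h4:7  h5:0  h6:0  h7:0  h8:0.
Shift Activity 2→4, Activity 3→4.
Schedule Activity 1@1, Activity 2@4, Activity 3@4, Activity 4@1: h1:7  h2:7  h3:7  h4:7  h5:7  h6:7  h7:7  h8:0 — peak 7.
Total counter-hours = 49 over 8 hours ⇒ peak ≥ ⌈49/8⌉ = 7, so 7 is optimal.

7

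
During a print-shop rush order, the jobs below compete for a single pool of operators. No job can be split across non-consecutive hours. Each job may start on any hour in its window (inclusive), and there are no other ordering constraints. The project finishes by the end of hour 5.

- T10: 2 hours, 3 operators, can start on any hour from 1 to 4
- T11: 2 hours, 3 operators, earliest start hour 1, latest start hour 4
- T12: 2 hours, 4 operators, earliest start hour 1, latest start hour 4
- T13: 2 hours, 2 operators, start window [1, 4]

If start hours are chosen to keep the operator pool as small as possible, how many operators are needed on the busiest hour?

6

Early-start (T10@1, T11@1, T12@1, T13@1) gives peak 12: h1:12  h2:12  h3:0  h4:0  h5:0.
Shift T12→3, T13→3.
Schedule T10@1, T11@1, T12@3, T13@3: h1:6  h2:6  h3:6  h4:6  h5:0 — peak 6.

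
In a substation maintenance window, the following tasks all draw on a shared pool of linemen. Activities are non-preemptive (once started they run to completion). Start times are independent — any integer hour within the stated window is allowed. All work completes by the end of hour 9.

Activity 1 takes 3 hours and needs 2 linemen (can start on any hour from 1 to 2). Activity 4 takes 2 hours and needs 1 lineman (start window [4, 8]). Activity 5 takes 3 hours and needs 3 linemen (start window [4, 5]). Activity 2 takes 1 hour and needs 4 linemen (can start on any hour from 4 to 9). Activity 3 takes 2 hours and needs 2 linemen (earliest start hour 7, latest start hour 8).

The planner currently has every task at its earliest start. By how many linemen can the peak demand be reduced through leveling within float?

4

Early-start peak: h1:2  h2:2  h3:2  h4:8  h5:4  h6:3  h7:2  h8:2  h9:0 ⇒ 8.
Leveled (Activity 1@1, Activity 4@4, Activity 5@4, Activity 2@7, Activity 3@8): h1:2  h2:2  h3:2  h4:4  h5:4  h6:3  h7:4  h8:2  h9:2 ⇒ 4.
Reduction 8 − 4 = 4.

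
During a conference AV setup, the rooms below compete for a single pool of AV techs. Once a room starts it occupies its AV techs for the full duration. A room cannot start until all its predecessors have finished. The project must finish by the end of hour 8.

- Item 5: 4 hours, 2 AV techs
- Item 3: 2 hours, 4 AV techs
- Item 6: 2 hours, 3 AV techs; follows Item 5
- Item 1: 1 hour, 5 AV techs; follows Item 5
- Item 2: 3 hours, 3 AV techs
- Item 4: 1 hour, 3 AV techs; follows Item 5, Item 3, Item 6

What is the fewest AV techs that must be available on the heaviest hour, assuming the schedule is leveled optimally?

6

Early-start (Item 5@1, Item 3@1, Item 6@5, Item 1@5, Item 2@1, Item 4@7) gives peak 9: h1:9  h2:9  h3:5  h4:2  h5:8  h6:3  h7:3  h8:0.
Shift Item 1→7, Item 2→3, Item 4→8.
Schedule Item 5@1, Item 3@1, Item 6@5, Item 1@7, Item 2@3, Item 4@8: h1:6  h2:6  h3:5  h4:5  h5:6  h6:3  h7:5  h8:3 — peak 6.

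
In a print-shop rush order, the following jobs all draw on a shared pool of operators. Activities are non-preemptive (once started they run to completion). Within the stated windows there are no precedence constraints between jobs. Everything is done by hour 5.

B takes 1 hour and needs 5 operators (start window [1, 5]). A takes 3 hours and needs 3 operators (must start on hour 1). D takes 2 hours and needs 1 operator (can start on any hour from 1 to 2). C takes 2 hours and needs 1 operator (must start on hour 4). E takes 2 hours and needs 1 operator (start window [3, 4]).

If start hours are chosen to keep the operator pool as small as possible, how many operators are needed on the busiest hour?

6

Early-start (B@1, A@1, D@1, C@4, E@3) gives peak 9: h1:9  h2:4  h3:4  h4:2  h5:1.
Shift B→5.
Schedule B@5, A@1, D@1, C@4, E@3: h1:4  h2:4  h3:4  h4:2  h5:6 — peak 6.
No arrangement of the 20 feasible schedules does better.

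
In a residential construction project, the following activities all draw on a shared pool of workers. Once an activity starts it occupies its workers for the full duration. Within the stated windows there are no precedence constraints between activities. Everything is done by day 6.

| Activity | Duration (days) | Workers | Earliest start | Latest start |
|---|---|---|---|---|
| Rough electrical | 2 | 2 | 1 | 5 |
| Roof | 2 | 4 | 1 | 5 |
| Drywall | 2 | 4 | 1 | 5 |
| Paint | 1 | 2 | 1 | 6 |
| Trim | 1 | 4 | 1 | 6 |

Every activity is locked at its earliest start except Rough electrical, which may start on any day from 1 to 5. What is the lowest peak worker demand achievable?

14

Rough electrical@1: d1:16  d2:10  d3:0  d4:0  d5:0  d6:0 → peak 16
Rough electrical@2: d1:14  d2:10  d3:2  d4:0  d5:0  d6:0 → peak 14
Rough electrical@3: d1:14  d2:8  d3:2  d4:2  d5:0  d6:0 → peak 14
Rough electrical@4: d1:14  d2:8  d3:0  d4:2  d5:2  d6:0 → peak 14
Rough electrical@5: d1:14  d2:8  d3:0  d4:0  d5:2  d6:2 → peak 14
Best is Rough electrical@2, peak 14.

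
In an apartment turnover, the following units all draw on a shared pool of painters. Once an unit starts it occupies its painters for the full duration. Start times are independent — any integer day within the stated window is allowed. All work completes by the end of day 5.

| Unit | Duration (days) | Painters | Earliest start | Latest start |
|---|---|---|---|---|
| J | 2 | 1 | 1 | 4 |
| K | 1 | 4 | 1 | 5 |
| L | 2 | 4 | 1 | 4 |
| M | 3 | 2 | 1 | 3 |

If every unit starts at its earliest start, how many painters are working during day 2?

7

At early start, day 2 has: J, L, M.
Demand: 1 + 4 + 2 = 7.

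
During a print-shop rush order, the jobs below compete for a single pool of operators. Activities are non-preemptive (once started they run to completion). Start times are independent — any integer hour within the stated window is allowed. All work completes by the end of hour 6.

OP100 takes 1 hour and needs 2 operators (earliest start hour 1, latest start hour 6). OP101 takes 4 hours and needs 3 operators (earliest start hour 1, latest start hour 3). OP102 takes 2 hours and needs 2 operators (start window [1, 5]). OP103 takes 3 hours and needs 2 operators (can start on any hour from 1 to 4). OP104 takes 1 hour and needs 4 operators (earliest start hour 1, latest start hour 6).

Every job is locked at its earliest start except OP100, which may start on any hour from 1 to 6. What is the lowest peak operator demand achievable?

11

OP100@1: h1:13  h2:7  h3:5  h4:3  h5:0  h6:0 → peak 13
OP100@2: h1:11  h2:9  h3:5  h4:3  h5:0  h6:0 → peak 11
OP100@3: h1:11  h2:7  h3:7  h4:3  h5:0  h6:0 → peak 11
OP100@4: h1:11  h2:7  h3:5  h4:5  h5:0  h6:0 → peak 11
OP100@5: h1:11  h2:7  h3:5  h4:3  h5:2  h6:0 → peak 11
OP100@6: h1:11  h2:7  h3:5  h4:3  h5:0  h6:2 → peak 11
Best is OP100@2, peak 11.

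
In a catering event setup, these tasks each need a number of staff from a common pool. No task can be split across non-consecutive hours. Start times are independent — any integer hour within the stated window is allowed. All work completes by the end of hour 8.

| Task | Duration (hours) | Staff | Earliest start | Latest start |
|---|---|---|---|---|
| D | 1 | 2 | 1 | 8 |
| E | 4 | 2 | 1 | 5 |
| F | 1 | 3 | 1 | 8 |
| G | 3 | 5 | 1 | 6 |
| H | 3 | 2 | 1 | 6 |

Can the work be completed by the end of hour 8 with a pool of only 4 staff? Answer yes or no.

no

Total staffer-hours = 34; over 8 hours the average is 34/8 > 4, so some hour must exceed 4.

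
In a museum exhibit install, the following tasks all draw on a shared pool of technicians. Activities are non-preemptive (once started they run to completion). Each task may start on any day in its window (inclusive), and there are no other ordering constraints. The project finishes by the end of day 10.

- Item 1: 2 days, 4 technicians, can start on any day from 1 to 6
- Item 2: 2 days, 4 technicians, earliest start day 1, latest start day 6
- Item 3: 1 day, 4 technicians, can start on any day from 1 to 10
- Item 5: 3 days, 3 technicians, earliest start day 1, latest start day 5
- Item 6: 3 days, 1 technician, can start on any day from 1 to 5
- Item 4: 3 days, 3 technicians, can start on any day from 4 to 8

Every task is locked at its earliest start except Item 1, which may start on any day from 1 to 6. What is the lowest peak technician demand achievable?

12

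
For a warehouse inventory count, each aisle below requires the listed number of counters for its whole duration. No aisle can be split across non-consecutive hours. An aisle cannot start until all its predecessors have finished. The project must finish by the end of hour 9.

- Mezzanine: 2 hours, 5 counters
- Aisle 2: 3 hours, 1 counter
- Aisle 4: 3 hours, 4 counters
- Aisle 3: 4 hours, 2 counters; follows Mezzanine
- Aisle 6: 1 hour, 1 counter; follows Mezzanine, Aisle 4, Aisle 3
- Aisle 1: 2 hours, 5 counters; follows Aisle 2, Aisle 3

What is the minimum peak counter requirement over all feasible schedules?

Early-start (Mezzanine@1, Aisle 2@1, Aisle 4@1, Aisle 3@3, Aisle 6@7, Aisle 1@7) gives peak 10: h1:10  h2:10  h3:7  h4:2  h5:2  h6:2  h7:6  h8:5  h9:0.
Shift Aisle 4→3, Aisle 3→4, Aisle 6→8, Aisle 1→8.
Schedule Mezzanine@1, Aisle 2@1, Aisle 4@3, Aisle 3@4, Aisle 6@8, Aisle 1@8: h1:6  h2:6  h3:5  h4:6  h5:6  h6:2  h7:2  h8:6  h9:5 — peak 6.

6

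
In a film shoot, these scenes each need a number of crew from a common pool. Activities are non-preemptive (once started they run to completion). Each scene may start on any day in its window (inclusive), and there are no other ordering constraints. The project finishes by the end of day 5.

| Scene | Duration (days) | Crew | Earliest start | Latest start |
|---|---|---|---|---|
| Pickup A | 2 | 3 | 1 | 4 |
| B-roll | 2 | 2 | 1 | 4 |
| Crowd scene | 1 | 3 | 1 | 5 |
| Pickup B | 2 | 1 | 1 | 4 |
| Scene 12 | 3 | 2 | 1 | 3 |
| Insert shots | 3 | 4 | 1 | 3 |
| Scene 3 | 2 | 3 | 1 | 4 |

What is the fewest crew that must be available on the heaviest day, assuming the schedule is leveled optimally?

Early-start (Pickup A@1, B-roll@1, Crowd scene@1, Pickup B@1, Scene 12@1, Insert shots@1, Scene 3@1) gives peak 18: d1:18  d2:15  d3:6  d4:0  d5:0.
Shift B-roll→2, Pickup B→4, Insert shots→3, Scene 3→4.
Schedule Pickup A@1, B-roll@2, Crowd scene@1, Pickup B@4, Scene 12@1, Insert shots@3, Scene 3@4: d1:8  d2:7  d3:8  d4:8  d5:8 — peak 8.
Total crew member-days = 39 over 5 days ⇒ peak ≥ ⌈39/5⌉ = 8, so 8 is optimal.

8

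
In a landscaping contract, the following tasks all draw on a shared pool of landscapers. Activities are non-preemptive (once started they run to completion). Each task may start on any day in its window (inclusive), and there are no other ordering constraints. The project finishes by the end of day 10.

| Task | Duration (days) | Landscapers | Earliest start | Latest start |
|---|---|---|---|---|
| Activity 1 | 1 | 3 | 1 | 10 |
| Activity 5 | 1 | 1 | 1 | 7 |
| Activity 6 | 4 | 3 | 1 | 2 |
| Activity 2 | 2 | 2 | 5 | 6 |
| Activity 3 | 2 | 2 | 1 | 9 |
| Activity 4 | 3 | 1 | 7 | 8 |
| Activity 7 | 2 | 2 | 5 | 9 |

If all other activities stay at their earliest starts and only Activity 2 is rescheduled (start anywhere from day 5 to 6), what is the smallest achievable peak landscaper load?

9

Activity 2@5: d1:9  d2:5  d3:3  d4:3  d5:4  d6:4  d7:1  d8:1  d9:1  d10:0 → peak 9
Activity 2@6: d1:9  d2:5  d3:3  d4:3  d5:2  d6:4  d7:3  d8:1  d9:1  d10:0 → peak 9
Best is Activity 2@5, peak 9.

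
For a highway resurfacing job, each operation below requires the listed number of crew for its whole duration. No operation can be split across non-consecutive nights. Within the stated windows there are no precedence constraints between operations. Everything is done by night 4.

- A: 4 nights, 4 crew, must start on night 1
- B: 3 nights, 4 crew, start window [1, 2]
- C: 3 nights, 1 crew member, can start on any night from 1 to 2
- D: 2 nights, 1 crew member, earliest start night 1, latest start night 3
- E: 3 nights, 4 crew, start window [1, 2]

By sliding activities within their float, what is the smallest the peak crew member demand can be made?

Schedule A@1, B@1, C@1, D@1, E@1: n1:14  n2:14  n3:13  n4:4 — peak 14.
No arrangement of the 24 feasible schedules does better.

14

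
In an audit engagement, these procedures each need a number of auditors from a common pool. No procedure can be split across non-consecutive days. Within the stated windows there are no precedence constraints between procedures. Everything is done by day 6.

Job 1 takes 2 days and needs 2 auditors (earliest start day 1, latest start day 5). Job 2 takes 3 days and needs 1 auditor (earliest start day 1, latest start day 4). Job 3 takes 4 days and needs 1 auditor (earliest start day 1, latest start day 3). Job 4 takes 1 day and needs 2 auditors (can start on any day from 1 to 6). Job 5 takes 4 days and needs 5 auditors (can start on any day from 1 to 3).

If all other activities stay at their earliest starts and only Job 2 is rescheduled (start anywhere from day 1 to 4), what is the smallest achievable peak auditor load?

10

Job 2@1: d1:11  d2:9  d3:7  d4:6  d5:0  d6:0 → peak 11
Job 2@2: d1:10  d2:9  d3:7  d4:7  d5:0  d6:0 → peak 10
Job 2@3: d1:10  d2:8  d3:7  d4:7  d5:1  d6:0 → peak 10
Job 2@4: d1:10  d2:8  d3:6  d4:7  d5:1  d6:1 → peak 10
Best is Job 2@2, peak 10.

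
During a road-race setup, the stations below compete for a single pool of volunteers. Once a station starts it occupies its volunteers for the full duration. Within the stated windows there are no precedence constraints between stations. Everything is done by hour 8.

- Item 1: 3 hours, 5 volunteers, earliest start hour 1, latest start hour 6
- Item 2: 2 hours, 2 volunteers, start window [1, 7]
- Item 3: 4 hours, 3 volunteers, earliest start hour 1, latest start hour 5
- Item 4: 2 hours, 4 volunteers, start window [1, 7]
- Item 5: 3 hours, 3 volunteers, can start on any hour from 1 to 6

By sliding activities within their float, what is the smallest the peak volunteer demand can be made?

Early-start (Item 1@1, Item 2@1, Item 3@1, Item 4@1, Item 5@1) gives peak 17: h1:17  h2:17  h3:11  h4:3  h5:0  h6:0  h7:0  h8:0.
Shift Item 3→4, Item 4→4, Item 5→6.
Schedule Item 1@1, Item 2@1, Item 3@4, Item 4@4, Item 5@6: h1:7  h2:7  h3:5  h4:7  h5:7  h6:6  h7:6  h8:3 — peak 7.

7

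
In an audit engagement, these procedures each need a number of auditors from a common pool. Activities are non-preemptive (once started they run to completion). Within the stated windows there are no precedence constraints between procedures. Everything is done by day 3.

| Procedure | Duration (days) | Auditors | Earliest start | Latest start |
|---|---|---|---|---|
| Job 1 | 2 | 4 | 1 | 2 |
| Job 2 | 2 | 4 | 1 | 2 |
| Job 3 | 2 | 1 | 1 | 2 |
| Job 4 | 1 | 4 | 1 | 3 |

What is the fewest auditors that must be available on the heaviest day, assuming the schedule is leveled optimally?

Early-start (Job 1@1, Job 2@1, Job 3@1, Job 4@1) gives peak 13: d1:13  d2:9  d3:0.
Shift Job 4→3.
Schedule Job 1@1, Job 2@1, Job 3@1, Job 4@3: d1:9  d2:9  d3:4 — peak 9.
No arrangement of the 24 feasible schedules does better.

9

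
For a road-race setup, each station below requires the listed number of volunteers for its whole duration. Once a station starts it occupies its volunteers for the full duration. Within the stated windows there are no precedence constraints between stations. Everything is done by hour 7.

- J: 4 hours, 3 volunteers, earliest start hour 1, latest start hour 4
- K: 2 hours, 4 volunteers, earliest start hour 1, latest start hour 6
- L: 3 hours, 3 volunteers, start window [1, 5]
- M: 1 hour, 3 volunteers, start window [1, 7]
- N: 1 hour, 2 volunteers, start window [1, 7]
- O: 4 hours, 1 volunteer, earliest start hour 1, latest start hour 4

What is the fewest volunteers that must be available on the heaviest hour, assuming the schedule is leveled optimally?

6

Early-start (J@1, K@1, L@1, M@1, N@1, O@1) gives peak 16: h1:16  h2:11  h3:7  h4:4  h5:0  h6:0  h7:0.
Shift K→5, M→7, N→4, O→4.
Schedule J@1, K@5, L@1, M@7, N@4, O@4: h1:6  h2:6  h3:6  h4:6  h5:5  h6:5  h7:4 — peak 6.
Total volunteer-hours = 38 over 7 hours ⇒ peak ≥ ⌈38/7⌉ = 6, so 6 is optimal.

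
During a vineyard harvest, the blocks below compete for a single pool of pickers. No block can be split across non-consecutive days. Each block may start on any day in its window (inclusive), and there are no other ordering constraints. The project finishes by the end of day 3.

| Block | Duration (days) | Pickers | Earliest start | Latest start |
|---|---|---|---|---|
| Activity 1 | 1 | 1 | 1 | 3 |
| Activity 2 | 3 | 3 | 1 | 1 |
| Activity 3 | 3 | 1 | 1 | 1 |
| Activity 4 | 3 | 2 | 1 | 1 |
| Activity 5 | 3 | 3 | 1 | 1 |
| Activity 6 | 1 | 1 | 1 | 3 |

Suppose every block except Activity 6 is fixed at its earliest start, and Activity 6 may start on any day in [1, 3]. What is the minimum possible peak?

Activity 6@1: d1:11  d2:9  d3:9 → peak 11
Activity 6@2: d1:10  d2:10  d3:9 → peak 10
Activity 6@3: d1:10  d2:9  d3:10 → peak 10
Best is Activity 6@2, peak 10.

10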